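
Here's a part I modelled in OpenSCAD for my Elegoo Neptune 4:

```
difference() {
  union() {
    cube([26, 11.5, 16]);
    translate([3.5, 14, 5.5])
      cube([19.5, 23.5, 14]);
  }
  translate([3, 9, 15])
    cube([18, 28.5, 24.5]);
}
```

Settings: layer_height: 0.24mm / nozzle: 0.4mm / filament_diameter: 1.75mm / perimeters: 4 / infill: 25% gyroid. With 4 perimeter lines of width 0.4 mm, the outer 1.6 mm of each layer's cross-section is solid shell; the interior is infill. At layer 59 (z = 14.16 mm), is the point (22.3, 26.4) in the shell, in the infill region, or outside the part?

shell

At z = 14.16 mm: the cube is present — its section is the full 26×11.5 rectangle; the cube at (3.5, 14) (footprint 19.5×23.5) is included at this height; Taking the union: the 2 present regions are separate (no shared area or edge), so areas and boundary lengths simply add and each stays a separate island — 2 connected regions; the cube at (3, 9) is absent (z outside [15, 39.5]); Subtracting the remaining from the first: none of the subtracted shapes is present at this height, so the result so far is unchanged — 2 connected regions. Overall, the cross-section has 2 separate islands. The nearest boundary edge runs (23.00, 37.50)→(23.00, 14.00); distance from the point to it = 0.70 mm. (Shell/infill is judged within the island containing the point — the largest one.) The point is inside the cross-section, 0.70 mm from the nearest boundary — within the 1.6 mm shell band (4 × 0.4).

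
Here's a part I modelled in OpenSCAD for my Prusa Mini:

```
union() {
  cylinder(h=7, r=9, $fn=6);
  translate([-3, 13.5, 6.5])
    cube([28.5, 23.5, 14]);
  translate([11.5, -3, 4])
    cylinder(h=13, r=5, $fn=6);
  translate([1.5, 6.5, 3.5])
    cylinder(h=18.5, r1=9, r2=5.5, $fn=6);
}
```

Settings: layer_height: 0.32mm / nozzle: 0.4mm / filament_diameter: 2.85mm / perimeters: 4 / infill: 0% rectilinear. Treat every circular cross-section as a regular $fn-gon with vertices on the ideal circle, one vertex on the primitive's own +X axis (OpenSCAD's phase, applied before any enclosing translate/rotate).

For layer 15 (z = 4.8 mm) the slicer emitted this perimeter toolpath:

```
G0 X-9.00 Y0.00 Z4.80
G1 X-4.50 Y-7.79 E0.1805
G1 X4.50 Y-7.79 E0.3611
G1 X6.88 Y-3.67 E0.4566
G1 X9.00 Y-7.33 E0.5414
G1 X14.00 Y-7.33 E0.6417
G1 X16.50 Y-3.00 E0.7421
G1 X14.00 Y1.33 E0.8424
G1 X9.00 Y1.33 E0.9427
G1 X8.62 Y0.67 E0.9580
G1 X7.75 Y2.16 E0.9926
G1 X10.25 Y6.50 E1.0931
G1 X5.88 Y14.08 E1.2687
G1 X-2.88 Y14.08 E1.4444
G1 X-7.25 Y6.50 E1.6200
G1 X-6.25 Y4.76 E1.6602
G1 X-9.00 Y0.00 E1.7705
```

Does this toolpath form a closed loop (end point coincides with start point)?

Start point (G0): (-9.00, 0.00). End point (last G1): the path returns to the start — closed.

yes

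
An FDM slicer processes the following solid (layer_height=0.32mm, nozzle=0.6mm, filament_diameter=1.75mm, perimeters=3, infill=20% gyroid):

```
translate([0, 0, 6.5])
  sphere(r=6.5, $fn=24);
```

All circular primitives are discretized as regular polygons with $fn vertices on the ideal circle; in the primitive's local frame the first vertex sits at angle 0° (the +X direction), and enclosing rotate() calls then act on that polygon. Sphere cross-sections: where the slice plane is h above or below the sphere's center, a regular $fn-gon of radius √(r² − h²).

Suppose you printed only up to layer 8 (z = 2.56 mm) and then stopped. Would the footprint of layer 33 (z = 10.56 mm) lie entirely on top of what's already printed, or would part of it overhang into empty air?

Compare the two slices. At z = 2.56: the sphere: section is a regular 24-gon, circumradius = √(r²−h²) = √(6.5²−3.94²) = 5.170 (area = (24/2)·5.170²·sin(360°/24) = 83.01 mm²). At z = 10.56: the r=6.5 sphere slices to a regular 24-gon of circumradius 5.076 (√(r²−h²) with h=4.06 from center) (area = (24/2)·5.076²·sin(360°/24) = 80.03 mm²). Checking containment: the cross-section at z = 10.56 is a subset of the cross-section at z = 2.56.

entirely on top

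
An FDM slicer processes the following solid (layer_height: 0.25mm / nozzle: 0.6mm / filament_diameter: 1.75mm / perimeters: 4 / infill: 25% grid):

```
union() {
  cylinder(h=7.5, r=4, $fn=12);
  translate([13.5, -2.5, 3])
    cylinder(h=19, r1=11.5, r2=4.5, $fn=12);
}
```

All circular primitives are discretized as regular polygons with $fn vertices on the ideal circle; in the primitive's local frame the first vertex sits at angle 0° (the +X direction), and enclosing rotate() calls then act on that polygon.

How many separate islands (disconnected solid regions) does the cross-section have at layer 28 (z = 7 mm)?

At z = 7 mm: the cylinder: section is a regular 12-gon, circumradius r=4; the cone at (13.5, -2.5) contributes a regular 12-gon of circumradius 10.026 (interpolated between r1=11.5 and r2=4.5 at t=0.211); Combining (union): the 2 present regions are separate (no shared area or edge), so areas and boundary lengths simply add and each stays a separate island — 2 connected regions. Overall, the cross-section has 2 separate islands. Island count = 2.

2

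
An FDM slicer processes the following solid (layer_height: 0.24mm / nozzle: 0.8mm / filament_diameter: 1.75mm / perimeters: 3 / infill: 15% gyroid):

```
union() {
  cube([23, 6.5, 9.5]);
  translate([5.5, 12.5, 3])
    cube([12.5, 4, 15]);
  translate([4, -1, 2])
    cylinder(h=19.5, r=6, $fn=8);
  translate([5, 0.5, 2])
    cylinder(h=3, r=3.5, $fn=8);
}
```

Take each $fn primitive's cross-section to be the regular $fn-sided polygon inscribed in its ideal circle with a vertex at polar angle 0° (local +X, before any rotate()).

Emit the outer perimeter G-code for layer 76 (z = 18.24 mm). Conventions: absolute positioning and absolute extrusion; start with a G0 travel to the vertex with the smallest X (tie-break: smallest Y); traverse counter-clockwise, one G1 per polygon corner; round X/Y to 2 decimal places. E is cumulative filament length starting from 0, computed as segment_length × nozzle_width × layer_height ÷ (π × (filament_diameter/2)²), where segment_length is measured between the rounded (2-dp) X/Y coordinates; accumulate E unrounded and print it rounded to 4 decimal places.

At z = 18.24 mm: the cube is absent (z outside [0, 9.5]); the cube at (5.5, 12.5) is not intersected at this z (z outside [3, 18]); the r=6 cylinder at (4, -1) gives a regular 8-gon of circumradius 6 (constant along its height); the cylinder at (5, 0.5) does not reach this height (z outside [2, 5]); Merging all regions: only the r=6 cylinder at (4, -1) is present, so the union is just that shape — 1 connected region. The outline is a single polygon with 8 vertices. Extrusion per mm of travel: 0.8 × 0.24 / (π × 0.875²) = 0.079824. Accumulating E over each segment gives final E = 2.9316.

G0 X-2.00 Y-1.00 Z18.24
G1 X-0.24 Y-5.24 E0.3665
G1 X4.00 Y-7.00 E0.7329
G1 X8.24 Y-5.24 E1.0994
G1 X10.00 Y-1.00 E1.4658
G1 X8.24 Y3.24 E1.8323
G1 X4.00 Y5.00 E2.1987
G1 X-0.24 Y3.24 E2.5652
G1 X-2.00 Y-1.00 E2.9316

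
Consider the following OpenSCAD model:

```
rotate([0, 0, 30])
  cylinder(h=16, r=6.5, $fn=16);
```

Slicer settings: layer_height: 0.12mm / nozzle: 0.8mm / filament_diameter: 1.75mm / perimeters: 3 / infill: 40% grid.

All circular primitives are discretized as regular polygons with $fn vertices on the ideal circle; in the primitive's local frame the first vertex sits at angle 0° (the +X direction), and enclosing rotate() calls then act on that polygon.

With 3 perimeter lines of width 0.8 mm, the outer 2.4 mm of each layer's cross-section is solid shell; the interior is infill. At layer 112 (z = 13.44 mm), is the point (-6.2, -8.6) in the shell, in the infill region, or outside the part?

outside

At z = 13.44 mm: the cylinder: section is a regular 16-gon, circumradius r=6.5; (whole slice rotated 30° about Z — lengths, areas and connectivity unchanged). Overall, the cross-section is a single solid region. Undo the 30° rotation: the query point maps to (-9.669, -4.348) in the un-rotated model frame. The nearest boundary edge runs (-6.50, 0.00)→(-6.01, -2.49); distance from the point to it = 4.11 mm. The point is not inside any of the regions above, so it lies outside the cross-section (4.11 mm from the nearest boundary).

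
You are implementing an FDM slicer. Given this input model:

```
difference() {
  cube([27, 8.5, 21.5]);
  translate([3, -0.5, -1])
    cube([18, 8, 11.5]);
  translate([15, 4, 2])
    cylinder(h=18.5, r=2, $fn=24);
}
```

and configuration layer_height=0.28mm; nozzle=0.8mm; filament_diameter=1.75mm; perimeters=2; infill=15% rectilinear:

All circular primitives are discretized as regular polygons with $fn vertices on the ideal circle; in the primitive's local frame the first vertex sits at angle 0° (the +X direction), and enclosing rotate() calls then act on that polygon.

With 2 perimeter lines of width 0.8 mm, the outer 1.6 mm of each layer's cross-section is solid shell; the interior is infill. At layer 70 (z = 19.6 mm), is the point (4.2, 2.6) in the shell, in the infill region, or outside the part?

At z = 19.6 mm: the 27×8.5 cube contributes its full rectangle; the cube at (3, -0.5) is absent (z outside [-1, 10.5]); the cylinder at (15, 4): section is a regular 24-gon, circumradius r=2; Subtracting the remaining from the first: starting from the 27×8.5 cube, the r=2 cylinder at (15, 4) lies wholly inside it (removes its full 12.42 mm² and its 12.53 mm outline becomes a hole wall) — 1 connected region with 1 hole. Overall, the cross-section is one region with 1 hole. The nearest boundary edge runs (27.00, 0.00)→(0.00, 0.00); distance from the point to it = 2.60 mm. The point is inside the cross-section and 2.60 mm from the nearest boundary — more than the 1.6 mm shell width (2 × 0.8), so it's in the infill interior.

infill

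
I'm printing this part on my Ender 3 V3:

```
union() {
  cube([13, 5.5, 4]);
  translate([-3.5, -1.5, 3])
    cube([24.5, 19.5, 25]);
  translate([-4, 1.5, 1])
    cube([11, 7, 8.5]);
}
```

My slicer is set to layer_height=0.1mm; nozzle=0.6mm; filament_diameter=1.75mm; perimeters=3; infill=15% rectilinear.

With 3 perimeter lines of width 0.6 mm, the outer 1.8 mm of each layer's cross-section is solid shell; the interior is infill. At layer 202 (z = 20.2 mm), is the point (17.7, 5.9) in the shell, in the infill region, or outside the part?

At z = 20.2 mm: the cube is not intersected at this z (z outside [0, 4]); the cube at (-3.5, -1.5) is present — its section is the full 24.5×19.5 rectangle; the cube at (-4, 1.5) is absent (z outside [1, 9.5]); Combining (union): only the 24.5×19.5 cube at (-3.5, -1.5) is present, so the union is just that shape — 1 connected region. Overall, the cross-section is a single solid region. The nearest boundary edge runs (21.00, -1.50)→(21.00, 18.00); distance from the point to it = 3.30 mm. The point is inside the cross-section and 3.30 mm from the nearest boundary — more than the 1.8 mm shell width (3 × 0.6), so it's in the infill interior.

infill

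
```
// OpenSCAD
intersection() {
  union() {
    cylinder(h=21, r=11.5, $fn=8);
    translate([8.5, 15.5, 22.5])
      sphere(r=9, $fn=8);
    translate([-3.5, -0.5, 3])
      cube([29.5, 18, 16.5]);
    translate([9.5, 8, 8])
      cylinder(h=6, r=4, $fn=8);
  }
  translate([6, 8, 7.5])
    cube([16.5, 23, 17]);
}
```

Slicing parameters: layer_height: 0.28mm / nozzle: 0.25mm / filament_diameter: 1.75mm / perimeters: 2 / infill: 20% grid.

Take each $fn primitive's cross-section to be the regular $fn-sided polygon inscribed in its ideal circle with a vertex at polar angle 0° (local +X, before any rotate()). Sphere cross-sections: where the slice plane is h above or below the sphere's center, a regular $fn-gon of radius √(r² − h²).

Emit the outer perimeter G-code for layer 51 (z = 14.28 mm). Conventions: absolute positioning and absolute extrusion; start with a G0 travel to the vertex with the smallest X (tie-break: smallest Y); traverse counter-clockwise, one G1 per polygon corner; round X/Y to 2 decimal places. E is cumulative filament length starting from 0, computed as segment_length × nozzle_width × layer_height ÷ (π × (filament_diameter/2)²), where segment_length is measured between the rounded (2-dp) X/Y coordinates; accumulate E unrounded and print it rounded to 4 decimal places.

G0 X6.00 Y8.00 Z14.28
G1 X22.50 Y8.00 E0.4802
G1 X22.50 Y17.50 E0.7567
G1 X11.34 Y17.50 E1.0815
G1 X11.09 Y18.09 E1.1001
G1 X8.50 Y19.16 E1.1817
G1 X6.00 Y18.13 E1.2603
G1 X6.00 Y8.00 E1.5552

At z = 14.28 mm: the r=11.5 cylinder contributes a regular 8-gon of circumradius 11.5; the sphere at (8.5, 15.5): section is a regular 8-gon, circumradius = √(r²−h²) = √(9²−8.22²) = 3.665; the 29.5×18 cube at (-3.5, -0.5) contributes its full rectangle; the cylinder at (9.5, 8) is absent (z outside [8, 14]); Merging all regions: the regions partially overlap (shared area 170.67 mm²), so overlapping operands fuse into one piece — 1 connected region; the cube at (6, 8) is present — its section is the full 16.5×23 rectangle; After intersecting: the 16.5×23 cube at (6, 8) partially overlaps that combined region; clipping to the common part keeps 162.61 mm² — 1 connected region. The outline is a single polygon with 7 vertices. Extrusion per mm of travel: 0.25 × 0.28 / (π × 0.875²) = 0.029103. Accumulating E over each segment gives final E = 1.5552.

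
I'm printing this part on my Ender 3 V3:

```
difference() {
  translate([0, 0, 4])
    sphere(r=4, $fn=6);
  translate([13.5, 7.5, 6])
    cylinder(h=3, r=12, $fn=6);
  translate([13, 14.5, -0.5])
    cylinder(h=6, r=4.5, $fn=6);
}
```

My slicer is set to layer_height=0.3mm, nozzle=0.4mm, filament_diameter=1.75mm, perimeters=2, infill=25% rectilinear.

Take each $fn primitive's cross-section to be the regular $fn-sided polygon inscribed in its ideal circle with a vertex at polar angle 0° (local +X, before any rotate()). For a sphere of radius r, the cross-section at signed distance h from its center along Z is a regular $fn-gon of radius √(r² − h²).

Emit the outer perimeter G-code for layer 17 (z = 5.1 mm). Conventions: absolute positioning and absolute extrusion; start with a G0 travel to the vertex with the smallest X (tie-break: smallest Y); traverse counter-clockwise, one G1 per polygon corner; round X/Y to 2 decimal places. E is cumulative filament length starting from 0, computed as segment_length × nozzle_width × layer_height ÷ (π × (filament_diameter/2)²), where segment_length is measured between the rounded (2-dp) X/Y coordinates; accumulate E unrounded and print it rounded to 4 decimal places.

G0 X-3.85 Y0.00 Z5.10
G1 X-1.92 Y-3.33 E0.1920
G1 X1.92 Y-3.33 E0.3836
G1 X3.85 Y0.00 E0.5756
G1 X1.92 Y3.33 E0.7676
G1 X-1.92 Y3.33 E0.9592
G1 X-3.85 Y0.00 E1.1512

At z = 5.1 mm: the sphere: section is a regular 6-gon, circumradius = √(r²−h²) = √(4²−1.1²) = 3.846; the cylinder at (13.5, 7.5) is absent (z outside [6, 9]); the cylinder at (13, 14.5): section is a regular 6-gon, circumradius r=4.5; Taking the first minus the rest: starting from the r=4 sphere, the r=4.5 cylinder at (13, 14.5) misses the remaining region (no effect) — 1 connected region. The outline is a single polygon with 6 vertices. Extrusion per mm of travel: 0.4 × 0.3 / (π × 0.875²) = 0.049890. Accumulating E over each segment gives final E = 1.1512.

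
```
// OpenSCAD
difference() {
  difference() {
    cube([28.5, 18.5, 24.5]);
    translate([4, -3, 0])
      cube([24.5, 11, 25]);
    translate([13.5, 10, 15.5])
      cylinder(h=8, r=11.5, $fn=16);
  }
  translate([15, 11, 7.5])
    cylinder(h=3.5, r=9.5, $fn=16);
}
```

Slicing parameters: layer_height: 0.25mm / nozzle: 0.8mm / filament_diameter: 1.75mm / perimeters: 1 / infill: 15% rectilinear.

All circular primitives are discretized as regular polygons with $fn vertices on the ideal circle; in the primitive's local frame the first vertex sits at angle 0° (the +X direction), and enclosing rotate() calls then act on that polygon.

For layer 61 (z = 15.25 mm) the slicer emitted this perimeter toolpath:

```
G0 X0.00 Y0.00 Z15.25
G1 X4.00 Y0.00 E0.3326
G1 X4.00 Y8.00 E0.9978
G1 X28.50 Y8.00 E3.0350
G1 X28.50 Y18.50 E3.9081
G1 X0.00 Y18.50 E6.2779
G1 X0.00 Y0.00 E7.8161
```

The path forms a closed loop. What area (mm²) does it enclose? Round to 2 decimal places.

331.25 mm²

Apply the shoelace formula to the sequence of (X, Y) vertices; enclosed area = 331.25 mm².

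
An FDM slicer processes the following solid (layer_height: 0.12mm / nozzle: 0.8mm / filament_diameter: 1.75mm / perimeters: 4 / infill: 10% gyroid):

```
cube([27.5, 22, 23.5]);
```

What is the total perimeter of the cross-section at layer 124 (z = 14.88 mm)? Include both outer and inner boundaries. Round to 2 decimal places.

99.00 mm

At z = 14.88 mm: the cube (footprint 27.5×22) is included at this height (perimeter 99.00 mm). Overall, the cross-section is a single solid region. Total boundary length (outer) = 99.00 mm.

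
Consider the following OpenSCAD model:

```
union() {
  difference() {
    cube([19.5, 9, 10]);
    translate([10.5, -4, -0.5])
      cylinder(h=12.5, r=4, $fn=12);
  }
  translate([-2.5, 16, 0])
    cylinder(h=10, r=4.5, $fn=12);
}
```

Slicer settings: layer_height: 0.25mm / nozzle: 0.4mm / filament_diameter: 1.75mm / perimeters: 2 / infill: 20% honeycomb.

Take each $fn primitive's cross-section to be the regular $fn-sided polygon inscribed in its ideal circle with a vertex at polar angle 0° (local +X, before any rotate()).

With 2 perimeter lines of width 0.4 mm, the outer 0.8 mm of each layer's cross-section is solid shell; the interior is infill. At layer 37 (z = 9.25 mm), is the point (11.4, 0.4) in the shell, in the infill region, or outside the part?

At z = 9.25 mm: the cube is present — its section is the full 19.5×9 rectangle; the r=4 cylinder at (10.5, -4) contributes a regular 12-gon of circumradius 4; After the difference (first − rest): starting from the 19.5×9 cube, the r=4 cylinder at (10.5, -4) misses the remaining region (no effect) — 1 connected region; the r=4.5 cylinder at (-2.5, 16) contributes a regular 12-gon of circumradius 4.5; Taking the union: the 2 present regions are separate (no shared area or edge), so areas and boundary lengths simply add and each stays a separate island — 2 connected regions. Overall, the cross-section has 2 separate islands. The nearest boundary edge runs (19.50, 0.00)→(10.50, 0.00); distance from the point to it = 0.40 mm. (Shell/infill is judged within the island containing the point — the largest one.) The point is inside the cross-section, 0.40 mm from the nearest boundary — within the 0.8 mm shell band (2 × 0.4).

shell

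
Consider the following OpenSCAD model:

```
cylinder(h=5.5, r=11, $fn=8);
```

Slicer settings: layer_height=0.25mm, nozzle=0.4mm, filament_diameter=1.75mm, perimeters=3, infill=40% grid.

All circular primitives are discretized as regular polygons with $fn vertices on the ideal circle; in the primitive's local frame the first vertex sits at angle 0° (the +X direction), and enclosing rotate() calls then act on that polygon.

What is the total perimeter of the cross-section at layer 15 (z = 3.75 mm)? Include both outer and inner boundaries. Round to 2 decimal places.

67.35 mm

At z = 3.75 mm: the r=11 cylinder contributes a regular 8-gon of circumradius 11 (perimeter = 2·8·11.000·sin(180°/8) = 67.35 mm). Overall, the cross-section is a single solid region. Total boundary length (outer) = 67.35 mm.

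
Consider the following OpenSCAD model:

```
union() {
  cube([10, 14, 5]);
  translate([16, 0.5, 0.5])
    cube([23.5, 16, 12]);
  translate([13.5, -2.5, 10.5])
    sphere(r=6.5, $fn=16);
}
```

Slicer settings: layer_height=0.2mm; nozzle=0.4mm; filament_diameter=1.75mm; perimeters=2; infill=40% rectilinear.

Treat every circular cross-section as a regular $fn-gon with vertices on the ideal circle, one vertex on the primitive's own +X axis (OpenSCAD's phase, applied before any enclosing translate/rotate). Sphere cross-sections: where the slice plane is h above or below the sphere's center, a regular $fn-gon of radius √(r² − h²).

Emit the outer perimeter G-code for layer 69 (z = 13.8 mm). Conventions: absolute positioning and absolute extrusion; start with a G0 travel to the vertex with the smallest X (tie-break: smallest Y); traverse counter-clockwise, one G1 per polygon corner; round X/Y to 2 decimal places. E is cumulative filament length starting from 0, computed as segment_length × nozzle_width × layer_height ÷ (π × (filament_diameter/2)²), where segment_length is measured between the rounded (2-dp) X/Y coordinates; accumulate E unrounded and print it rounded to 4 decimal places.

At z = 13.8 mm: the cube is absent (z outside [0, 5]); the cube at (16, 0.5) does not reach this height (z outside [0.5, 12.5]); the r=6.5 sphere at (13.5, -2.5) contributes a regular 16-gon of circumradius √(6.5²−3.3²) = 5.600; Merging all regions: only the r=6.5 sphere at (13.5, -2.5) is present, so the union is just that shape — 1 connected region. The outline is a single polygon with 16 vertices. Extrusion per mm of travel: 0.4 × 0.2 / (π × 0.875²) = 0.033260. Accumulating E over each segment gives final E = 1.1623.

G0 X7.90 Y-2.50 Z13.80
G1 X8.33 Y-4.64 E0.0726
G1 X9.54 Y-6.46 E0.1453
G1 X11.36 Y-7.67 E0.2180
G1 X13.50 Y-8.10 E0.2906
G1 X15.64 Y-7.67 E0.3632
G1 X17.46 Y-6.46 E0.4359
G1 X18.67 Y-4.64 E0.5086
G1 X19.10 Y-2.50 E0.5812
G1 X18.67 Y-0.36 E0.6538
G1 X17.46 Y1.46 E0.7265
G1 X15.64 Y2.67 E0.7991
G1 X13.50 Y3.10 E0.8717
G1 X11.36 Y2.67 E0.9443
G1 X9.54 Y1.46 E1.0170
G1 X8.33 Y-0.36 E1.0897
G1 X7.90 Y-2.50 E1.1623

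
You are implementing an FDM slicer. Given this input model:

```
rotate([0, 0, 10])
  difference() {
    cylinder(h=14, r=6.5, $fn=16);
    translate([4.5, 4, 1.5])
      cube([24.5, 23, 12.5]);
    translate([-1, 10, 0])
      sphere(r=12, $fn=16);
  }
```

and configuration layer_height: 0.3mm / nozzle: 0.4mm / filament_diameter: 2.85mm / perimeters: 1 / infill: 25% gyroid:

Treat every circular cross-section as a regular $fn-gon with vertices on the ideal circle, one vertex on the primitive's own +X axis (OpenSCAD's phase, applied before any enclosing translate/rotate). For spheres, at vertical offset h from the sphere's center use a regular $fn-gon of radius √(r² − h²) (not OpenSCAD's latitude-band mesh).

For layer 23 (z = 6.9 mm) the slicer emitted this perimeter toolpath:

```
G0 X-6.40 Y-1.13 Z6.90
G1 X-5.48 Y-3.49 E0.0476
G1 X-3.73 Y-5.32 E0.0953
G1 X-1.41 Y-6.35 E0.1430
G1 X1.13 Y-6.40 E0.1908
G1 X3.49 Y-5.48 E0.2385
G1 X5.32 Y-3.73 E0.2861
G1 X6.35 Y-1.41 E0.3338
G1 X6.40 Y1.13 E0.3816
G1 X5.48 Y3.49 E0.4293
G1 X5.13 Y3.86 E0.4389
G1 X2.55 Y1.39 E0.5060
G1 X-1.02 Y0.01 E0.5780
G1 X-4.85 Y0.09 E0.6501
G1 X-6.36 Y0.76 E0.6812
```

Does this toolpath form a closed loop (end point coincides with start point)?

no

Start point (G0): (-6.40, -1.13). End point (last G1): the path does not return to the start — open.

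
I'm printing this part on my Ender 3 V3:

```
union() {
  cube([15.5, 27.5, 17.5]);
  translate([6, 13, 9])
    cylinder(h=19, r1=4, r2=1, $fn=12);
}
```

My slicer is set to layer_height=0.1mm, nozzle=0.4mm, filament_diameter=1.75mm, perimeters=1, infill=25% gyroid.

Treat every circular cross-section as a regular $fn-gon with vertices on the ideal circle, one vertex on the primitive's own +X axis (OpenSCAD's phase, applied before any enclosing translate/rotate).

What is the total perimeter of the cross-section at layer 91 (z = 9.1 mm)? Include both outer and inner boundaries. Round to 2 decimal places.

At z = 9.1 mm: the cube is present — its section is the full 15.5×27.5 rectangle (perimeter 86.00 mm); the cone at (6, 13) (r1=4→r2=1) has section circumradius 3.984 here — a regular 12-gon (perimeter = 2·12·3.984·sin(180°/12) = 24.75 mm); Combining (union): the cone at (6, 13) lies entirely inside the 15.5×27.5 cube, so the union is just the 15.5×27.5 cube — boundary = 86.00 mm. Overall, the cross-section is a single solid region. Total boundary length (outer) = 86.00 mm.

86.00 mm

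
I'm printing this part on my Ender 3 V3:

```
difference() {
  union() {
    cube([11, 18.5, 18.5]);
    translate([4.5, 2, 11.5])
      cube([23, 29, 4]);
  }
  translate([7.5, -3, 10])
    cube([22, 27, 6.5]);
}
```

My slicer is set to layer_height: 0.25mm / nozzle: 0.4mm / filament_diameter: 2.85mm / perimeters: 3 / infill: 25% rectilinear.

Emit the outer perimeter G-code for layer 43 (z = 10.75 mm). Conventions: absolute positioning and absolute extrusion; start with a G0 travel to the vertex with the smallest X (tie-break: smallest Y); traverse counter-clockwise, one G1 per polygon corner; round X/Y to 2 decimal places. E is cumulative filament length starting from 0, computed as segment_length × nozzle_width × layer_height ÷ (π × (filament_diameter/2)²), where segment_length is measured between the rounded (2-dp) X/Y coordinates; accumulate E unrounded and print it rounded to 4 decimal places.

At z = 10.75 mm: the cube (footprint 11×18.5) is included at this height; the cube at (4.5, 2) does not reach this height (z outside [11.5, 15.5]); Taking the union: only the 11×18.5 cube is present, so the union is just that shape — 1 connected region; the cube at (7.5, -3) (footprint 22×27) is included at this height; After the difference (first − rest): starting from that combined region, the 22×27 cube at (7.5, -3) partially overlaps it — only the 64.75 mm² overlap (of its 594.00 mm²) is removed, clipping the outline — 1 connected region. The outline is a single polygon with 4 vertices. Extrusion per mm of travel: 0.4 × 0.25 / (π × 1.425²) = 0.015675. Accumulating E over each segment gives final E = 0.8151.

G0 X0.00 Y0.00 Z10.75
G1 X7.50 Y0.00 E0.1176
G1 X7.50 Y18.50 E0.4076
G1 X0.00 Y18.50 E0.5251
G1 X0.00 Y0.00 E0.8151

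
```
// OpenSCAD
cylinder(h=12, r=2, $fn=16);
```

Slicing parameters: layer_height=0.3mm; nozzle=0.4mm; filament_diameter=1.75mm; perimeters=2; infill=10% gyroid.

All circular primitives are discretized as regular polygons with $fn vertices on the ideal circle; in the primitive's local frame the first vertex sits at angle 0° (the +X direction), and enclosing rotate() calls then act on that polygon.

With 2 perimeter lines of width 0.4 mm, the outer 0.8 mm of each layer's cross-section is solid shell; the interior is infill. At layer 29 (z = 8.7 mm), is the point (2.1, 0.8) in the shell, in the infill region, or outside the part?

outside

At z = 8.7 mm: the r=2 cylinder gives a regular 16-gon of circumradius 2 (constant along its height). Overall, the cross-section is a single solid region. The nearest boundary edge runs (2.00, 0.00)→(1.85, 0.77); distance from the point to it = 0.25 mm. The point is not inside any of the regions above, so it lies outside the cross-section (0.25 mm from the nearest boundary).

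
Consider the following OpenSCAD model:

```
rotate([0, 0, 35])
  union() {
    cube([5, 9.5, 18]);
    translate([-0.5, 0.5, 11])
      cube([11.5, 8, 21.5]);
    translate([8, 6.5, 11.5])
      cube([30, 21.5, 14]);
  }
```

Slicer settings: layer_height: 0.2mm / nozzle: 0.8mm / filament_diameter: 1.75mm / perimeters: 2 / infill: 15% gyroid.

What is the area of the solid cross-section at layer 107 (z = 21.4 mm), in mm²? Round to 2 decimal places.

731.00 mm²

At z = 21.4 mm: the cube is absent (z outside [0, 18]); the cube at (-0.5, 0.5) (footprint 11.5×8) is included at this height (area 92.00 mm²); the 30×21.5 cube at (8, 6.5) contributes its full rectangle (area 645.00 mm²); Combining (union): the regions partially overlap — summed areas 737.00 mm² minus the doubly-counted overlap 6.00 mm² gives 731.00 mm² — area = 731.00 mm²; (whole slice rotated 35° about Z — lengths, areas and connectivity unchanged). Overall, the cross-section is a single solid region. Net area = 731.00 mm².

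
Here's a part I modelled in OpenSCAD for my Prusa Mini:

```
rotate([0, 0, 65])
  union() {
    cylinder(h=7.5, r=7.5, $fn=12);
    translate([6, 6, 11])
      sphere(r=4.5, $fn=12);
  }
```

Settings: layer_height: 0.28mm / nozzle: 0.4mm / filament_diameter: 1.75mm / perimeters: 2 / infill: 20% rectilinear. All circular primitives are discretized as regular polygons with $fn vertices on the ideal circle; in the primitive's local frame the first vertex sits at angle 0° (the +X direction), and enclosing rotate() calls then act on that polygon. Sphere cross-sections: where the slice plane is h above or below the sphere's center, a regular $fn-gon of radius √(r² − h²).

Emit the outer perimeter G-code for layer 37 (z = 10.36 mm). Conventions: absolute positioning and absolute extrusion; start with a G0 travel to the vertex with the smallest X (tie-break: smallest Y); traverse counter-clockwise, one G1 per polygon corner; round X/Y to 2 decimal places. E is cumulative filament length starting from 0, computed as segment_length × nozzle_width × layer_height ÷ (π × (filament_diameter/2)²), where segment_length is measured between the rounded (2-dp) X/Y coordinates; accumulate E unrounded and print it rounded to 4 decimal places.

At z = 10.36 mm: the cylinder does not reach this height (z outside [0, 7.5]); the r=4.5 sphere at (6, 6) contributes a regular 12-gon of circumradius √(4.5²−0.64²) = 4.454; Merging all regions: only the r=4.5 sphere at (6, 6) is present, so the union is just that shape — 1 connected region; (rotated 65° about Z; rotation is an isometry so areas/perimeters/island counts are preserved). The outline is a single polygon with 12 vertices. Extrusion per mm of travel: 0.4 × 0.28 / (π × 0.875²) = 0.046564. Accumulating E over each segment gives final E = 1.2883.

G0 X-7.34 Y7.59 Z10.36
G1 X-6.55 Y5.42 E0.1075
G1 X-4.78 Y3.94 E0.2150
G1 X-2.51 Y3.54 E0.3223
G1 X-0.35 Y4.32 E0.4292
G1 X1.13 Y6.09 E0.5367
G1 X1.54 Y8.36 E0.6441
G1 X0.75 Y10.53 E0.7516
G1 X-1.02 Y12.01 E0.8590
G1 X-3.29 Y12.41 E0.9664
G1 X-5.46 Y11.62 E1.0739
G1 X-6.94 Y9.86 E1.1810
G1 X-7.34 Y7.59 E1.2883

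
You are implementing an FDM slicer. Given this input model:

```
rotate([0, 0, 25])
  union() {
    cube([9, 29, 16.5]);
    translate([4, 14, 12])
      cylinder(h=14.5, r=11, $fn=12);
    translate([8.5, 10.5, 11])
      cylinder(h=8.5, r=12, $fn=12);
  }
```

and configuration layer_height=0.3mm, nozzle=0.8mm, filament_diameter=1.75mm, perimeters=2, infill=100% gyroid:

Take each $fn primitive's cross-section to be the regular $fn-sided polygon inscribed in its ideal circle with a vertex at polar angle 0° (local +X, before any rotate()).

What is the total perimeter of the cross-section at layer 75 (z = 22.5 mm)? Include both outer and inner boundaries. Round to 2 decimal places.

At z = 22.5 mm: the cube is not intersected at this z (z outside [0, 16.5]); the cylinder at (4, 14): section is a regular 12-gon, circumradius r=11 (perimeter = 2·12·11.000·sin(180°/12) = 68.33 mm); the cylinder at (8.5, 10.5) does not reach this height (z outside [11, 19.5]); Merging all regions: only the r=11 cylinder at (4, 14) is present, so the union is just that shape — boundary = 68.33 mm; (rotated 25° about Z; rotation is an isometry so areas/perimeters/island counts are preserved). Overall, the cross-section is a single solid region. Total boundary length (outer) = 68.33 mm.

68.33 mm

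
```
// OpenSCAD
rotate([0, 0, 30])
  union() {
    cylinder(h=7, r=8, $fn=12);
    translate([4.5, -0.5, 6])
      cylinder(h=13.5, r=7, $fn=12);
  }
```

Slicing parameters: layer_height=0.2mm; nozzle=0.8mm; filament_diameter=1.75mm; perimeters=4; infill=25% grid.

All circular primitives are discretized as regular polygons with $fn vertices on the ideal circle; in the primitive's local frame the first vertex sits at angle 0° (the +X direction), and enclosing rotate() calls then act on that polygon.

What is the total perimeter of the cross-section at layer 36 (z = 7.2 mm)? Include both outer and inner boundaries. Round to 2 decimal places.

43.48 mm

At z = 7.2 mm: the cylinder is absent (z outside [0, 7]); the r=7 cylinder at (4.5, -0.5) contributes a regular 12-gon of circumradius 7 (perimeter = 2·12·7.000·sin(180°/12) = 43.48 mm); Combining (union): only the r=7 cylinder at (4.5, -0.5) is present, so the union is just that shape — boundary = 43.48 mm; (rotated 30° about Z; rotation is an isometry so areas/perimeters/island counts are preserved). Overall, the cross-section is a single solid region. Total boundary length (outer) = 43.48 mm.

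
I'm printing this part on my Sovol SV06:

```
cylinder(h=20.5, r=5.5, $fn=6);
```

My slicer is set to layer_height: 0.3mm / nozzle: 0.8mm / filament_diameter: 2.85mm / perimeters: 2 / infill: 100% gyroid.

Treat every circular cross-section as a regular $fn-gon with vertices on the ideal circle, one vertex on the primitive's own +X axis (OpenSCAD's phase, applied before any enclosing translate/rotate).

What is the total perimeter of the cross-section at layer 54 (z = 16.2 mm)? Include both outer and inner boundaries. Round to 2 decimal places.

At z = 16.2 mm: the r=5.5 cylinder contributes a regular 6-gon of circumradius 5.5 (perimeter = 2·6·5.500·sin(180°/6) = 33.00 mm). Overall, the cross-section is a single solid region. Total boundary length (outer) = 33.00 mm.

33.00 mm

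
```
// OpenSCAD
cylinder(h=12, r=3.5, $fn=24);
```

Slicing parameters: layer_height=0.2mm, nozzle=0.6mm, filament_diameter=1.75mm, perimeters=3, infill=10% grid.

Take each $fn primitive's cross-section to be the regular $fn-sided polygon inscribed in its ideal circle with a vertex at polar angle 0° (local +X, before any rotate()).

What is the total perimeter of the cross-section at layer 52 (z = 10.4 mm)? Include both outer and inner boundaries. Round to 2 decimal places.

At z = 10.4 mm: the cylinder: section is a regular 24-gon, circumradius r=3.5 (perimeter = 2·24·3.500·sin(180°/24) = 21.93 mm). Overall, the cross-section is a single solid region. Total boundary length (outer) = 21.93 mm.

21.93 mm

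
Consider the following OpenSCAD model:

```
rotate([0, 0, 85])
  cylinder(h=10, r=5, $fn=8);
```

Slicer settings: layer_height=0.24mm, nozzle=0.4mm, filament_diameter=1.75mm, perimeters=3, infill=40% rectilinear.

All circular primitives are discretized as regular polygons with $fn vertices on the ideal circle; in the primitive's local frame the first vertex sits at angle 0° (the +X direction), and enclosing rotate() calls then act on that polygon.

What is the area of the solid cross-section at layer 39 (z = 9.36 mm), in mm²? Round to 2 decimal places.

70.71 mm²

At z = 9.36 mm: the cylinder: section is a regular 8-gon, circumradius r=5 (area = (8/2)·5.000²·sin(360°/8) = 70.71 mm²); (rotated 85° about Z; rotation is an isometry so areas/perimeters/island counts are preserved). Overall, the cross-section is a single solid region. Net area = 70.71 mm².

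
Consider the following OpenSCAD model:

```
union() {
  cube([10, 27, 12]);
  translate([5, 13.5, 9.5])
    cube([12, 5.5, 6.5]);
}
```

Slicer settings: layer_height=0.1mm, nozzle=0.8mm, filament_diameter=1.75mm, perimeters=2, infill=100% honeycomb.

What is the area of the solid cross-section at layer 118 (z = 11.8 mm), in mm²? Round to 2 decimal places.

308.50 mm²

At z = 11.8 mm: the cube is present — its section is the full 10×27 rectangle (area 270.00 mm²); the 12×5.5 cube at (5, 13.5) contributes its full rectangle (area 66.00 mm²); Taking the union: the regions partially overlap — summed areas 336.00 mm² minus the doubly-counted overlap 27.50 mm² gives 308.50 mm² — area = 308.50 mm². Overall, the cross-section is a single solid region. Net area = 308.50 mm².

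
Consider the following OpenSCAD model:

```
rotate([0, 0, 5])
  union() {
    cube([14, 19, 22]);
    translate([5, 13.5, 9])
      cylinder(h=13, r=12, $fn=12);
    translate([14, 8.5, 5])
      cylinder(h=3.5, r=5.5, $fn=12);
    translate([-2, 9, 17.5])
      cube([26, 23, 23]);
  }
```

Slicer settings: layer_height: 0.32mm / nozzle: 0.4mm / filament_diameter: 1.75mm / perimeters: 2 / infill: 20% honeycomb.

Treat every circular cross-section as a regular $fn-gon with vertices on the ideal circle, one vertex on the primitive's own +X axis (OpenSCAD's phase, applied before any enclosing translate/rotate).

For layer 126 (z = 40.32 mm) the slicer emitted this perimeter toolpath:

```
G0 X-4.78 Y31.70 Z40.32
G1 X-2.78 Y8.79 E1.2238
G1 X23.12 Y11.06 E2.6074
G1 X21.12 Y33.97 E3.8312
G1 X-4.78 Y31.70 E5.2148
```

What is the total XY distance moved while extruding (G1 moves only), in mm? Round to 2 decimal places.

97.99 mm

Sum the Euclidean lengths of each G1 segment: total = 97.99 mm.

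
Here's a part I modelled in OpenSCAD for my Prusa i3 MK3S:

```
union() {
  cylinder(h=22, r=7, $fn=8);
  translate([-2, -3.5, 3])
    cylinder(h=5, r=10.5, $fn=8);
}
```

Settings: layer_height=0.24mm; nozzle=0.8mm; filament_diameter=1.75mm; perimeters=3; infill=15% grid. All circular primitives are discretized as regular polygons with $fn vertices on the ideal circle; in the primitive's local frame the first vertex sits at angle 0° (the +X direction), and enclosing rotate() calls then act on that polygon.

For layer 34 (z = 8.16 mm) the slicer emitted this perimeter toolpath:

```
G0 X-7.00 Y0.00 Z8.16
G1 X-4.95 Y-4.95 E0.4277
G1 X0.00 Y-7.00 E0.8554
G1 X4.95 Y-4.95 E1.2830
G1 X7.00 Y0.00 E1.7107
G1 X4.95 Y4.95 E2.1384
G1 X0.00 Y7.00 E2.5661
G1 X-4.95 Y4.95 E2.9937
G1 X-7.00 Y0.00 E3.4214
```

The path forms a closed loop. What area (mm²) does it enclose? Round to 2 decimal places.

138.60 mm²

Apply the shoelace formula to the sequence of (X, Y) vertices; enclosed area = 138.60 mm².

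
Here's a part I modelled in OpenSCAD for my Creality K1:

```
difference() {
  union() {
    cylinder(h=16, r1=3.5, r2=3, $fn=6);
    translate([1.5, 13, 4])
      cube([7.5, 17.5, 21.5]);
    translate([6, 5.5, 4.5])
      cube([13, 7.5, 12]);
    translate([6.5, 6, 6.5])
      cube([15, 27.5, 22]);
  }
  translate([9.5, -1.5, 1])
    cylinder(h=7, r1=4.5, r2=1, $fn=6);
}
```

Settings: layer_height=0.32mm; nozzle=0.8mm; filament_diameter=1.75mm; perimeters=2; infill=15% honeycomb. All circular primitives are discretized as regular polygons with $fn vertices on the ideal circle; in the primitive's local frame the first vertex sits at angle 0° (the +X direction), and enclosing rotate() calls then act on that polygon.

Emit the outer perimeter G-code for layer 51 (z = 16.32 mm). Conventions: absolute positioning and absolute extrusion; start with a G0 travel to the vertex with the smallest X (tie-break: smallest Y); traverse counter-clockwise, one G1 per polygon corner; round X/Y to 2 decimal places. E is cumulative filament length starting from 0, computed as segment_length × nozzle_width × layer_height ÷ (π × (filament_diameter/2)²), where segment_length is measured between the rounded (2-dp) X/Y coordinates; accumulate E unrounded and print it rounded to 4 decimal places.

At z = 16.32 mm: the cone is absent (z outside [0, 16]); the cube at (1.5, 13) is present — its section is the full 7.5×17.5 rectangle; the 13×7.5 cube at (6, 5.5) contributes its full rectangle; the cube at (6.5, 6) (footprint 15×27.5) is included at this height; Taking the union: the regions partially overlap (shared area 131.25 mm²), so overlapping operands fuse into one piece — 1 connected region; the cone at (9.5, -1.5) is absent (z outside [1, 8]); After the difference (first − rest): none of the subtracted shapes is present at this height, so the result so far is unchanged — 1 connected region. The outline is a single polygon with 10 vertices. Extrusion per mm of travel: 0.8 × 0.32 / (π × 0.875²) = 0.106432. Accumulating E over each segment gives final E = 10.2175.

G0 X1.50 Y13.00 Z16.32
G1 X6.00 Y13.00 E0.4789
G1 X6.00 Y5.50 E1.2772
G1 X19.00 Y5.50 E2.6608
G1 X19.00 Y6.00 E2.7140
G1 X21.50 Y6.00 E2.9801
G1 X21.50 Y33.50 E5.9070
G1 X6.50 Y33.50 E7.5035
G1 X6.50 Y30.50 E7.8228
G1 X1.50 Y30.50 E8.3549
G1 X1.50 Y13.00 E10.2175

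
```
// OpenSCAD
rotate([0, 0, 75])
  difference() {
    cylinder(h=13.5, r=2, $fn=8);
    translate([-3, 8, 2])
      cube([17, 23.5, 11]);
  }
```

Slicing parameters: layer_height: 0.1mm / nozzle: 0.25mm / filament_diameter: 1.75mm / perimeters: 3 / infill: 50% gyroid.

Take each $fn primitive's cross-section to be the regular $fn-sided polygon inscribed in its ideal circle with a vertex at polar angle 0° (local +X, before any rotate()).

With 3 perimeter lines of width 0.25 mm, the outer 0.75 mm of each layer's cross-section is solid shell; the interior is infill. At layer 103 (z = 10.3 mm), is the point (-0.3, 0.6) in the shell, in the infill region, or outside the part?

At z = 10.3 mm: the r=2 cylinder contributes a regular 8-gon of circumradius 2; the 17×23.5 cube at (-3, 8) contributes its full rectangle; Subtracting the remaining from the first: starting from the r=2 cylinder, the 17×23.5 cube at (-3, 8) misses the remaining region (no effect) — 1 connected region; (whole slice rotated 75° about Z — lengths, areas and connectivity unchanged). Overall, the cross-section is a single solid region. Undo the 75° rotation: the query point maps to (0.502, 0.445) in the un-rotated model frame. The nearest boundary edge runs (1.41, 1.41)→(2.00, 0.00); distance from the point to it = 1.21 mm. The point is inside the cross-section and 1.21 mm from the nearest boundary — more than the 0.75 mm shell width (3 × 0.25), so it's in the infill interior.

infill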